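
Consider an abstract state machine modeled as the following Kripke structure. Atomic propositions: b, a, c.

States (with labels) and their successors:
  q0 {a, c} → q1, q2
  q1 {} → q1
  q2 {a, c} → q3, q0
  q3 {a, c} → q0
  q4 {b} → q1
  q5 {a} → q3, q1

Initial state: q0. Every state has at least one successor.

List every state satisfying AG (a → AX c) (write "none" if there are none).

{q1, q4}

States satisfying a → AX c: {q1, q2, q3, q4}.
States satisfying AG (a → AX c): {q1, q4}.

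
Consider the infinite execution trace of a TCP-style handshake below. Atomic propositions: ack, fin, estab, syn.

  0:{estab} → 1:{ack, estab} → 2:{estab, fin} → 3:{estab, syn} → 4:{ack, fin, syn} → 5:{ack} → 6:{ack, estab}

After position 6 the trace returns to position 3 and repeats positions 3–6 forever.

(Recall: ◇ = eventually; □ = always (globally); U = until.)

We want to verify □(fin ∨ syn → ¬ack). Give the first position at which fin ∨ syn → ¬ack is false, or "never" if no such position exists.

Check fin ∨ syn → ¬ack at each position in order: 0 ✓, 1 ✓, 2 ✓, 3 ✓.
At position 4 the labels are {ack, fin, syn}, so fin ∨ syn → ¬ack is false there. This is the first violation.

4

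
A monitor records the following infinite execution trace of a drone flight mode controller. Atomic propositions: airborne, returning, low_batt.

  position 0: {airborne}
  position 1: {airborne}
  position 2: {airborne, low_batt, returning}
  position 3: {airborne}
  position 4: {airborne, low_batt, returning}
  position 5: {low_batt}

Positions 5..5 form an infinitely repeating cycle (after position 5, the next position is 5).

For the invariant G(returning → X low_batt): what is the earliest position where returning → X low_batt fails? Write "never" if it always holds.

Check returning → X low_batt at each position in order: 0 ✓, 1 ✓.
At position 2 the labels are {airborne, low_batt, returning} and the next position 3 has {airborne}, so returning → X low_batt is false there. This is the first violation.

2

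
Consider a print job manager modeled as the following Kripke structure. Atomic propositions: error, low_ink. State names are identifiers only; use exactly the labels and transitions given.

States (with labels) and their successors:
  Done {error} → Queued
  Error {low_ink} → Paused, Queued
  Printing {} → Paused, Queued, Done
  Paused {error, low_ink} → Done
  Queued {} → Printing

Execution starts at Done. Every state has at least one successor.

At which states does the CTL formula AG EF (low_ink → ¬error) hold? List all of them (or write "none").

States satisfying EF (low_ink → ¬error): {Done, Error, Printing, Paused, Queued}.
States satisfying AG EF (low_ink → ¬error): {Done, Error, Printing, Paused, Queued}.

{Done, Error, Printing, Paused, Queued}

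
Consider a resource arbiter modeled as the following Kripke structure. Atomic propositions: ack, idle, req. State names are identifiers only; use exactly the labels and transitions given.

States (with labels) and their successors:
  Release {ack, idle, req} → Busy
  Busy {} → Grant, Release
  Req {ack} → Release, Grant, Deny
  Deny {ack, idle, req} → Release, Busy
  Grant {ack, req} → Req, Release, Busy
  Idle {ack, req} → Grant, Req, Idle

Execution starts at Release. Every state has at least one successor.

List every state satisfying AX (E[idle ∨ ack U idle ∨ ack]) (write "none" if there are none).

{Busy, Req, Idle}

States satisfying E[idle ∨ ack U idle ∨ ack]: {Release, Req, Deny, Grant, Idle}.
States satisfying AX (E[idle ∨ ack U idle ∨ ack]): {Busy, Req, Idle}.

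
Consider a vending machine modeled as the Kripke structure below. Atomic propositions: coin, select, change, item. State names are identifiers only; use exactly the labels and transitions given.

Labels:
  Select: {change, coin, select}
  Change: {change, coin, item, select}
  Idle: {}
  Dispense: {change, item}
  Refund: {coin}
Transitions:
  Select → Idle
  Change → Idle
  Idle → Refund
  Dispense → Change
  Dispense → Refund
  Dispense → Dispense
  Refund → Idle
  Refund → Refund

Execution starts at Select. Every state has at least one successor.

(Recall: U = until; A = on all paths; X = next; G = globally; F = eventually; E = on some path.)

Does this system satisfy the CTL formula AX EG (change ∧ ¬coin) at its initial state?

Does not hold

States satisfying EG (change ∧ ¬coin): {Dispense}.
States satisfying AX EG (change ∧ ¬coin): ∅.
Select ∉ Sat(AX EG (change ∧ ¬coin)).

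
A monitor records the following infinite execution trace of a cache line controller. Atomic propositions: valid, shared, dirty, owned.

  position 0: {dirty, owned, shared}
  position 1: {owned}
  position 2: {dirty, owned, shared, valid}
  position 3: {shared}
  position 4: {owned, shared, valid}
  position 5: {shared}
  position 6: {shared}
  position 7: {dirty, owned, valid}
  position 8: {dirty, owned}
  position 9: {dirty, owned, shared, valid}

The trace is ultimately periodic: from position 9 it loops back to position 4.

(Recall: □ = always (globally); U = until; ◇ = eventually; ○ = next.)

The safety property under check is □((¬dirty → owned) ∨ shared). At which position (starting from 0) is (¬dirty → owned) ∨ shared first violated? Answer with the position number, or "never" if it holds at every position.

never

(¬dirty → owned) ∨ shared holds at every position 0..9, and those are all the positions the trace ever visits, so the invariant □((¬dirty → owned) ∨ shared) is never violated.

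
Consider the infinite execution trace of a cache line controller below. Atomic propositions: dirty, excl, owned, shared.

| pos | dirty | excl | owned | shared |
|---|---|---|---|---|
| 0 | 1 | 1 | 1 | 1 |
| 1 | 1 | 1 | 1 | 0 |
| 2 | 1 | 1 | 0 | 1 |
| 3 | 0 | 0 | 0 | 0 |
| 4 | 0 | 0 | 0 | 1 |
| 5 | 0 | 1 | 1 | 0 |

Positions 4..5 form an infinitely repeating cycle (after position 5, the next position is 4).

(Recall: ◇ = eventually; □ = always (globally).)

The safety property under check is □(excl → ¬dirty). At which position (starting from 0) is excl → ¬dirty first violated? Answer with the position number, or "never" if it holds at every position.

At position 0 the labels are {dirty, excl, owned, shared}, so excl → ¬dirty is false there. This is the first violation.

0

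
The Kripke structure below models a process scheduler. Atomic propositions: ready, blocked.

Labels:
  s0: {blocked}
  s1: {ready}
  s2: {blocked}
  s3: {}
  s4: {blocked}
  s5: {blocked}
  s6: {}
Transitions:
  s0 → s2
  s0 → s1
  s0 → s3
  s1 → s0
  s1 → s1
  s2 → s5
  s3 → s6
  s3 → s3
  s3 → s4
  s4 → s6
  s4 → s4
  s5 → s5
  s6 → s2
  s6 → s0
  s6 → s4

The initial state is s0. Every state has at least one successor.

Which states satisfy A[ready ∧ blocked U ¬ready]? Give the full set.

{s0, s2, s3, s4, s5, s6}

States satisfying ready ∧ blocked: ∅.
States satisfying ¬ready: {s0, s2, s3, s4, s5, s6}.
States satisfying A[ready ∧ blocked U ¬ready]: {s0, s2, s3, s4, s5, s6}.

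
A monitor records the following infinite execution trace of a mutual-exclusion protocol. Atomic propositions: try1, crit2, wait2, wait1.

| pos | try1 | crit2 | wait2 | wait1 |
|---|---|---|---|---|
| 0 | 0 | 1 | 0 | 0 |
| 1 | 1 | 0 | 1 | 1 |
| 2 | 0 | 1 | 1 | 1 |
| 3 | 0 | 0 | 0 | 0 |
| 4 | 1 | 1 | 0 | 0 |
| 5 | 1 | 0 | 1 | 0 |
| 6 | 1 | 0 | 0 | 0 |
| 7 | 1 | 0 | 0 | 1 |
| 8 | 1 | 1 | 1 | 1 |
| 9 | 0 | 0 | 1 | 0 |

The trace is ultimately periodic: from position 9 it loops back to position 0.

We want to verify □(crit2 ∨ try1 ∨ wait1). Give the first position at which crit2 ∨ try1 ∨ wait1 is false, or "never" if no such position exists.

Check crit2 ∨ try1 ∨ wait1 at each position in order: 0 ✓, 1 ✓, 2 ✓.
At position 3 the labels are {}, so crit2 ∨ try1 ∨ wait1 is false there. This is the first violation.

3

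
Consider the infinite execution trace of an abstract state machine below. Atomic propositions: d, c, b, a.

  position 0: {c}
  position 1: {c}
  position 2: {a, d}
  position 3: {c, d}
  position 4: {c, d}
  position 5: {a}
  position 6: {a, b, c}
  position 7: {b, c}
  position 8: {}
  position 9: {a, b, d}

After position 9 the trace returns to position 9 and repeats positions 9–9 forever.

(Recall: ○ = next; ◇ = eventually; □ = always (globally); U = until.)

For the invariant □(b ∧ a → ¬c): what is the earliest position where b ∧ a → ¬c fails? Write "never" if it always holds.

6

Check b ∧ a → ¬c at each position in order: 0 ✓, 1 ✓, 2 ✓, 3 ✓, 4 ✓, 5 ✓.
At position 6 the labels are {a, b, c}, so b ∧ a → ¬c is false there. This is the first violation.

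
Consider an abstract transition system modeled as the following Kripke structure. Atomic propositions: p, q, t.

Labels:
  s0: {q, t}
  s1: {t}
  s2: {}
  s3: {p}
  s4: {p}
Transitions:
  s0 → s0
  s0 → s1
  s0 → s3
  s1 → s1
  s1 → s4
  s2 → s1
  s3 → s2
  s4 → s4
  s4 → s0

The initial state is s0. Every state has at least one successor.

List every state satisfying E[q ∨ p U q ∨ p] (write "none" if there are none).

States satisfying q ∨ p: {s0, s3, s4}.
States satisfying E[q ∨ p U q ∨ p]: {s0, s3, s4}.

{s0, s3, s4}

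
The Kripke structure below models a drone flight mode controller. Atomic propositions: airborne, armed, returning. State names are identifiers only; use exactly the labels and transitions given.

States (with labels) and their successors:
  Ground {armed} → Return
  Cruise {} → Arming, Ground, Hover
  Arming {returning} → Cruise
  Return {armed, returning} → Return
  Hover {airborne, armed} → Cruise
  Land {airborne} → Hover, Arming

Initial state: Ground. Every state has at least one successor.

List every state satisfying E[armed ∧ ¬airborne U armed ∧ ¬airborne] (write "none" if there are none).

States satisfying armed ∧ ¬airborne: {Ground, Return}.
States satisfying E[armed ∧ ¬airborne U armed ∧ ¬airborne]: {Ground, Return}.

{Ground, Return}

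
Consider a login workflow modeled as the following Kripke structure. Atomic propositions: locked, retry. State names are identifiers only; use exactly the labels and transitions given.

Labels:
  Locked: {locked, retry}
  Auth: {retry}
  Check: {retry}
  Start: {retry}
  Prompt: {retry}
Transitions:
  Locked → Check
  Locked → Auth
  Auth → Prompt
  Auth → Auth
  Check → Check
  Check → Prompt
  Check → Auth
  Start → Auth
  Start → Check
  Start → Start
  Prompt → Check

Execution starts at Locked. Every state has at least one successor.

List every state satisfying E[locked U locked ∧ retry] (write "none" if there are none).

{Locked}

States satisfying locked: {Locked}.
States satisfying locked ∧ retry: {Locked}.
States satisfying E[locked U locked ∧ retry]: {Locked}.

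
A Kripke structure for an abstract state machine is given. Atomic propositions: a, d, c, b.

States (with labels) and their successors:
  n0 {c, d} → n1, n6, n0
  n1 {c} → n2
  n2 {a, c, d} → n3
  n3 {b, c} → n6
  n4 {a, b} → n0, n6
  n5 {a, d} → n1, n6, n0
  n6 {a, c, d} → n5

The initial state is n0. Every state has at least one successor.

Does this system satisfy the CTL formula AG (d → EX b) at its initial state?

Does not hold

States satisfying d → EX b: {n1, n2, n3, n4}.
States satisfying AG (d → EX b): ∅.
n0 is reachable from n0 and violates d → EX b, so AG fails at n0.
n0 ∉ Sat(AG (d → EX b)).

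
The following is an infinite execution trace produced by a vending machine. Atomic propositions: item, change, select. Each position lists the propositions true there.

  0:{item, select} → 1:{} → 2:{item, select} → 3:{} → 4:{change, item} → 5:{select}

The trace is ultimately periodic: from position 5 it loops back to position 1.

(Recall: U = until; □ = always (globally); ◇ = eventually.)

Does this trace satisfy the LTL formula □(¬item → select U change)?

¬item → select U change must hold at every position from 0 onward. It fails at position 1, so □(¬item → select U change) is false.
Positions where ¬item holds: 1, 3, 5.
Check select U change at each: 1→fails, 3→fails, 5→fails.

No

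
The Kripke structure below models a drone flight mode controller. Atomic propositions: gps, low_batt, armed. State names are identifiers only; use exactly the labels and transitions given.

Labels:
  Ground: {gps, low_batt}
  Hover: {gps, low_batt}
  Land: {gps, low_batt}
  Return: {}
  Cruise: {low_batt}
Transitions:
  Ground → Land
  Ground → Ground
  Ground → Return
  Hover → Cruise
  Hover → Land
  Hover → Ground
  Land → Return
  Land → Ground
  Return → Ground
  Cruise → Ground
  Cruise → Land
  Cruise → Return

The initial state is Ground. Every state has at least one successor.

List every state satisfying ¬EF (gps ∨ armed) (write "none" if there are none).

none

States satisfying gps ∨ armed: {Ground, Hover, Land}.
States satisfying EF (gps ∨ armed): {Ground, Hover, Land, Return, Cruise}.
States satisfying ¬EF (gps ∨ armed): ∅.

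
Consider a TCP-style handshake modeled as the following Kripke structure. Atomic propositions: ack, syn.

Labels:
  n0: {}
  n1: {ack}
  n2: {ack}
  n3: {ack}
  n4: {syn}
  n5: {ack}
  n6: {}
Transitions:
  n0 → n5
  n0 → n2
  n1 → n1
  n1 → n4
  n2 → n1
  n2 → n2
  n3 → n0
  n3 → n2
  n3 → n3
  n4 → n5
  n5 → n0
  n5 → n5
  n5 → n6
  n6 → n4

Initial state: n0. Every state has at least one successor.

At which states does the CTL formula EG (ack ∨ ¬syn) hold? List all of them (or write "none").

States satisfying ack ∨ ¬syn: {n0, n1, n2, n3, n5, n6}.
States satisfying EG (ack ∨ ¬syn): {n0, n1, n2, n3, n5}.

{n0, n1, n2, n3, n5}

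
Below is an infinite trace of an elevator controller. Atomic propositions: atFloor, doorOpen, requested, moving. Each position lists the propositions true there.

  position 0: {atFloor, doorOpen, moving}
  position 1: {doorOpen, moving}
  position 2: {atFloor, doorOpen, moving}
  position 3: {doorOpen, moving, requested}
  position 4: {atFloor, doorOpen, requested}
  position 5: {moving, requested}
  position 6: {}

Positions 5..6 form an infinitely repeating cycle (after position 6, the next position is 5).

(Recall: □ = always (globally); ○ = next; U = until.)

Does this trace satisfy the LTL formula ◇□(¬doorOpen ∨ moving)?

Satisfied

□(¬doorOpen ∨ moving) holds at position 5, which is reachable from 0, so ◇□(¬doorOpen ∨ moving) holds.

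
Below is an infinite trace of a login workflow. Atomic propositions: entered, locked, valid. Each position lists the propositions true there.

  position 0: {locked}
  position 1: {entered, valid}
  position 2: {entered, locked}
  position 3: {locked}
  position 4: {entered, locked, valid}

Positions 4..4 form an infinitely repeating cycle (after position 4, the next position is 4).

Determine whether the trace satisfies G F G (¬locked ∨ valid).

Holds

F G (¬locked ∨ valid) holds at every position 0..4, and those are all positions ever visited, so G F G (¬locked ∨ valid) holds.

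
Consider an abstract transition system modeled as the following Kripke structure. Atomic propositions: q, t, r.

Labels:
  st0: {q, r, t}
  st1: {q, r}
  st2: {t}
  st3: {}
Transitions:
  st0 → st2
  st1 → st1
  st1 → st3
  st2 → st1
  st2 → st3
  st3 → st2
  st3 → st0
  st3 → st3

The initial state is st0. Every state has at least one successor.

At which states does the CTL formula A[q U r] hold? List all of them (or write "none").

States satisfying q: {st0, st1}.
States satisfying r: {st0, st1}.
States satisfying A[q U r]: {st0, st1}.

{st0, st1}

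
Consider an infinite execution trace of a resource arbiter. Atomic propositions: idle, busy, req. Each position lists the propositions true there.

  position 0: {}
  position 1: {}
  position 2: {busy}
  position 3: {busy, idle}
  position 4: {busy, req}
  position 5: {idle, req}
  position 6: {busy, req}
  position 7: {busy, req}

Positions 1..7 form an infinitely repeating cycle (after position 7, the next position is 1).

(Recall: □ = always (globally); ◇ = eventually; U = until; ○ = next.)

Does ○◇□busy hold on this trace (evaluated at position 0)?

The position after 0 is 1; ◇□busy is false there.

Does not hold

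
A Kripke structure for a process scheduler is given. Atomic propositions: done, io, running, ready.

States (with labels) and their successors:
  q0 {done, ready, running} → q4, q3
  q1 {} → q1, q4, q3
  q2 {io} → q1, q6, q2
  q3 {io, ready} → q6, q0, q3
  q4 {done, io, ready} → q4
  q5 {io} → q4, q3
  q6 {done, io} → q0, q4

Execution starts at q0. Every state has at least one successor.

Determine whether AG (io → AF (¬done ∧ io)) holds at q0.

States satisfying io → AF (¬done ∧ io): {q0, q1, q2, q3, q5}.
States satisfying AG (io → AF (¬done ∧ io)): ∅.
q4 is reachable from q0 and violates io → AF (¬done ∧ io), so AG fails at q0.
q0 ∉ Sat(AG (io → AF (¬done ∧ io))).

Does not hold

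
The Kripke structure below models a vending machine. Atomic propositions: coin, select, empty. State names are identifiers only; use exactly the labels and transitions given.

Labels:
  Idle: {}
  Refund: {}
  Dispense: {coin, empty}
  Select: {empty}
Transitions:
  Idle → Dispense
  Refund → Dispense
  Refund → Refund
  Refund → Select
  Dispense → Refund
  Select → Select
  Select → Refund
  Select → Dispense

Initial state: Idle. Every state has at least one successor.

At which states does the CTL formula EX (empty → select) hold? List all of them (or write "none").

{Refund, Dispense, Select}

States satisfying empty → select: {Idle, Refund}.
States satisfying EX (empty → select): {Refund, Dispense, Select}.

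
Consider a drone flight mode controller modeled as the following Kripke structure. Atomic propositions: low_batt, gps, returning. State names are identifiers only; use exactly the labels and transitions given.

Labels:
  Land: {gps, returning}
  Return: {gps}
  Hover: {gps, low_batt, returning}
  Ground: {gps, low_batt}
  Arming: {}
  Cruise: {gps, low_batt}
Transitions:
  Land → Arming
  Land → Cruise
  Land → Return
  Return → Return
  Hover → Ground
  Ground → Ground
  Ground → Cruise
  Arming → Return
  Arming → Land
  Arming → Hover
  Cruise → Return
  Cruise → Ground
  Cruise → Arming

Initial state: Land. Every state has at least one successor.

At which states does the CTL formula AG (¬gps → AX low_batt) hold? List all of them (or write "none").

{Return}

States satisfying ¬gps → AX low_batt: {Land, Return, Hover, Ground, Cruise}.
States satisfying AG (¬gps → AX low_batt): {Return}.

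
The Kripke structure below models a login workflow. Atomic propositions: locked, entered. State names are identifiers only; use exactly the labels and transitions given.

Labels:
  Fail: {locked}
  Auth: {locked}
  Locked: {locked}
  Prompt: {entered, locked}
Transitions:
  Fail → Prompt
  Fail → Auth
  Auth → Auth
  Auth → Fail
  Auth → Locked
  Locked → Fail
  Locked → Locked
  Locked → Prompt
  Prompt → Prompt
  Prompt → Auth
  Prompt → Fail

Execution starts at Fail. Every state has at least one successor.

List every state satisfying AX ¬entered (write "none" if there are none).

{Auth}

States satisfying ¬entered: {Fail, Auth, Locked}.
States satisfying AX ¬entered: {Auth}.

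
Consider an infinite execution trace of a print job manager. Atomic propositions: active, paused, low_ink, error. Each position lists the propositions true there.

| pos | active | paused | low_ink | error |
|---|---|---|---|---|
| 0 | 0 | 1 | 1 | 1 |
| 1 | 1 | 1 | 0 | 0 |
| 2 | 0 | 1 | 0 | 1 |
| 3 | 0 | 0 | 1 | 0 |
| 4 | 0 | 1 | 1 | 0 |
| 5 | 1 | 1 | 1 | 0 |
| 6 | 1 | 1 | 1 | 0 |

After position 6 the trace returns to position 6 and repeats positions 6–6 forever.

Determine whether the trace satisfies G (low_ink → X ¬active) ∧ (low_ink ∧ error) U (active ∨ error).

low_ink → X ¬active must hold at every position from 0 onward. It fails at position 0, so G (low_ink → X ¬active) is false.
Positions where low_ink holds: 0, 3, 4, 5, 6.
Check X ¬active at each: 0→fails, 3→ok, 4→fails, 5→fails, 6→fails.
Walking from position 0: active ∨ error first holds at position 0, and low_ink ∧ error holds at every earlier position along the way, so (low_ink ∧ error) U (active ∨ error) holds.
At position 0: G (low_ink → X ¬active) is false; (low_ink ∧ error) U (active ∨ error) is true; so G (low_ink → X ¬active) ∧ (low_ink ∧ error) U (active ∨ error) is false.

No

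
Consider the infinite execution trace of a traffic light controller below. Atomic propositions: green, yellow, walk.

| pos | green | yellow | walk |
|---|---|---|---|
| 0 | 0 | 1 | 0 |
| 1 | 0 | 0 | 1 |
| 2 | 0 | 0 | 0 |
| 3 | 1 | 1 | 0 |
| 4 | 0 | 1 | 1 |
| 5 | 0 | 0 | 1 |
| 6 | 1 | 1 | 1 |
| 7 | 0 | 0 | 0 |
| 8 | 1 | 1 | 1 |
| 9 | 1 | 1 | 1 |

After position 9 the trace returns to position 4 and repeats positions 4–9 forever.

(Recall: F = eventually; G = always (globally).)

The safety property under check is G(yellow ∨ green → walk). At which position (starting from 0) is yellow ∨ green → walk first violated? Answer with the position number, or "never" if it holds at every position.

At position 0 the labels are {yellow}, so yellow ∨ green → walk is false there. This is the first violation.

0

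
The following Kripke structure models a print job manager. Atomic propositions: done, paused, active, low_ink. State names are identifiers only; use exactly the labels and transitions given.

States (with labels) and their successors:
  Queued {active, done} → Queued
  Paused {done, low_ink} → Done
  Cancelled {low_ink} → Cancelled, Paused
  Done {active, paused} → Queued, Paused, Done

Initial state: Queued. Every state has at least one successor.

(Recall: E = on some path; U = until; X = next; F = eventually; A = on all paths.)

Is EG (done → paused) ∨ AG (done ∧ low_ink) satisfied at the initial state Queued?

States satisfying done → paused: {Cancelled, Done}.
States satisfying EG (done → paused): {Cancelled, Done}.
States satisfying done ∧ low_ink: {Paused}.
States satisfying AG (done ∧ low_ink): ∅.
States satisfying EG (done → paused) ∨ AG (done ∧ low_ink): {Cancelled, Done}.
Queued ∉ Sat(EG (done → paused) ∨ AG (done ∧ low_ink)).

No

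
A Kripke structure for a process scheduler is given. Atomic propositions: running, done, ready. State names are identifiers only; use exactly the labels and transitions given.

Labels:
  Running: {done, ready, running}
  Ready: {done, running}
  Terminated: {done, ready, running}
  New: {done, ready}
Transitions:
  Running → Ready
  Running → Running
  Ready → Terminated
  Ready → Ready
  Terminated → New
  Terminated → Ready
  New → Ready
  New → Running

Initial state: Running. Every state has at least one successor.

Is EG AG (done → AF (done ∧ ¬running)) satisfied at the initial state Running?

No

States satisfying AG (done → AF (done ∧ ¬running)): ∅.
States satisfying EG AG (done → AF (done ∧ ¬running)): ∅.
No suitable path/successor from Running witnesses the formula.
Running ∉ Sat(EG AG (done → AF (done ∧ ¬running))).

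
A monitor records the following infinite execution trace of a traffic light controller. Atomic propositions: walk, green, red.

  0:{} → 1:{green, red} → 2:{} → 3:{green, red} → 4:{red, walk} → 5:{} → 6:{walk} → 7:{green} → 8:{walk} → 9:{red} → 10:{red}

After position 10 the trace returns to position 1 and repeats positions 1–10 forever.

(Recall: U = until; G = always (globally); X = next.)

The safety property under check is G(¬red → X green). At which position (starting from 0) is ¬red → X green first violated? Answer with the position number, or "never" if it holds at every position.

5

Check ¬red → X green at each position in order: 0 ✓, 1 ✓, 2 ✓, 3 ✓, 4 ✓.
At position 5 the labels are {} and the next position 6 has {walk}, so ¬red → X green is false there. This is the first violation.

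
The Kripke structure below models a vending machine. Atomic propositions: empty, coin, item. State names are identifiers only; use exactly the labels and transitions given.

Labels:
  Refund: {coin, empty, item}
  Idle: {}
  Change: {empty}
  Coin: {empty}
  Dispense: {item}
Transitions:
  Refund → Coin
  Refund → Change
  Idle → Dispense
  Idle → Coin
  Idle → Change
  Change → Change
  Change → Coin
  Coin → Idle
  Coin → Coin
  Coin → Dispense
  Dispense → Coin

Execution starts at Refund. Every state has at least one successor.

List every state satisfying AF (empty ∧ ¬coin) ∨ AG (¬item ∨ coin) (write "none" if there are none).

States satisfying empty ∧ ¬coin: {Change, Coin}.
States satisfying AF (empty ∧ ¬coin): {Refund, Idle, Change, Coin, Dispense}.
States satisfying ¬item ∨ coin: {Refund, Idle, Change, Coin}.
States satisfying AG (¬item ∨ coin): ∅.
States satisfying AF (empty ∧ ¬coin) ∨ AG (¬item ∨ coin): {Refund, Idle, Change, Coin, Dispense}.

{Refund, Idle, Change, Coin, Dispense}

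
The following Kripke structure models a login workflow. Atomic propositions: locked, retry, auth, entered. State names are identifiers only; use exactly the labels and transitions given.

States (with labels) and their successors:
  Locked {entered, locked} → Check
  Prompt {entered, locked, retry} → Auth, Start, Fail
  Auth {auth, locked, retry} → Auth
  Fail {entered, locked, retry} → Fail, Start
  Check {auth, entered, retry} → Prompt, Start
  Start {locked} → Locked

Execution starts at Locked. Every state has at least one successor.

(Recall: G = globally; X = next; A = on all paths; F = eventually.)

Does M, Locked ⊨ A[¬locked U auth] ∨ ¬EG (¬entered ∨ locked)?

Holds

States satisfying ¬locked: {Check}.
States satisfying auth: {Auth, Check}.
States satisfying A[¬locked U auth]: {Auth, Check}.
States satisfying ¬entered ∨ locked: {Locked, Prompt, Auth, Fail, Start}.
States satisfying EG (¬entered ∨ locked): {Prompt, Auth, Fail}.
States satisfying ¬EG (¬entered ∨ locked): {Locked, Check, Start}.
States satisfying A[¬locked U auth] ∨ ¬EG (¬entered ∨ locked): {Locked, Auth, Check, Start}.
Locked ∈ Sat(A[¬locked U auth] ∨ ¬EG (¬entered ∨ locked)).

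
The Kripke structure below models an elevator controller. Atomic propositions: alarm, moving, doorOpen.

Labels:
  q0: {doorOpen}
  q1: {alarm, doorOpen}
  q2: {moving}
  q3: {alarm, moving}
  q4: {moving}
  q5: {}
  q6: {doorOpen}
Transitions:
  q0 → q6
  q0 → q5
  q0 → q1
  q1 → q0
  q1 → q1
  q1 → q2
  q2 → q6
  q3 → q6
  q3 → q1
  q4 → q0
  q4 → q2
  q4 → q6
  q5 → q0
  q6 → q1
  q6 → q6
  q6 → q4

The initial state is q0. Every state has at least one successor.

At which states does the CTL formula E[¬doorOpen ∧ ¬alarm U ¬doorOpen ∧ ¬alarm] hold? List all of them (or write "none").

{q2, q4, q5}

States satisfying ¬doorOpen ∧ ¬alarm: {q2, q4, q5}.
States satisfying E[¬doorOpen ∧ ¬alarm U ¬doorOpen ∧ ¬alarm]: {q2, q4, q5}.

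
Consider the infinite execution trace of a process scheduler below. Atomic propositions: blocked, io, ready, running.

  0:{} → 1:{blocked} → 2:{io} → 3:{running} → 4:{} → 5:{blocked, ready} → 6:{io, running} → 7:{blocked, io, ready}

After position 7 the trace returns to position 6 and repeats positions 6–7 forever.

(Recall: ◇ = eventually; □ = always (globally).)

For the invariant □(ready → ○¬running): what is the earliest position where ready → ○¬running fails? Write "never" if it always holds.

5

Check ready → ○¬running at each position in order: 0 ✓, 1 ✓, 2 ✓, 3 ✓, 4 ✓.
At position 5 the labels are {blocked, ready} and the next position 6 has {io, running}, so ready → ○¬running is false there. This is the first violation.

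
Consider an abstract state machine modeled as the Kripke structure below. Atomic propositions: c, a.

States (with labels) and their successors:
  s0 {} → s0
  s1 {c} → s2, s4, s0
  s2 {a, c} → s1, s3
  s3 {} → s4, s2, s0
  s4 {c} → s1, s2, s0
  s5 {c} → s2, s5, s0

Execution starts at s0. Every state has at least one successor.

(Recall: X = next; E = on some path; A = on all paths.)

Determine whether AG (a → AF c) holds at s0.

States satisfying a → AF c: {s0, s1, s2, s3, s4, s5}.
States satisfying AG (a → AF c): {s0, s1, s2, s3, s4, s5}.
Every state reachable from s0 satisfies a → AF c.
s0 ∈ Sat(AG (a → AF c)).

Holds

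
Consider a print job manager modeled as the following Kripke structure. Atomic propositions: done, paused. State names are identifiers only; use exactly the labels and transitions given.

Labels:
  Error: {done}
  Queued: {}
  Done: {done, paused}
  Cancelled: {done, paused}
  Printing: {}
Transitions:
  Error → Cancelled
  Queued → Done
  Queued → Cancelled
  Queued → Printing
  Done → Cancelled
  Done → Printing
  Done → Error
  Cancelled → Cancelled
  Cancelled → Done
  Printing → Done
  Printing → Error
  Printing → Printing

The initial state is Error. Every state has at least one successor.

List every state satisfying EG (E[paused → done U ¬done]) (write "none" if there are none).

States satisfying E[paused → done U ¬done]: {Error, Queued, Done, Cancelled, Printing}.
States satisfying EG (E[paused → done U ¬done]): {Error, Queued, Done, Cancelled, Printing}.

{Error, Queued, Done, Cancelled, Printing}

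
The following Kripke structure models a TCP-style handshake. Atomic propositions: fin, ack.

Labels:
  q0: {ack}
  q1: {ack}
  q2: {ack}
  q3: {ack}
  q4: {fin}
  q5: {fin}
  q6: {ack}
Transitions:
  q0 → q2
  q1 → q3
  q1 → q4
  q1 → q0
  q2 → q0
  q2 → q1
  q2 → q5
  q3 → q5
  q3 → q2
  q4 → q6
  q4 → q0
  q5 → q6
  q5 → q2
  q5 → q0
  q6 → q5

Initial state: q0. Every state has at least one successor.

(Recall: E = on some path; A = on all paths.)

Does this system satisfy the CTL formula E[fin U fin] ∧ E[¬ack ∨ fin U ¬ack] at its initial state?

Does not hold

States satisfying fin: {q4, q5}.
States satisfying E[fin U fin]: {q4, q5}.
States satisfying ¬ack ∨ fin: {q4, q5}.
States satisfying ¬ack: {q4, q5}.
States satisfying E[¬ack ∨ fin U ¬ack]: {q4, q5}.
States satisfying E[fin U fin] ∧ E[¬ack ∨ fin U ¬ack]: {q4, q5}.
q0 ∉ Sat(E[fin U fin] ∧ E[¬ack ∨ fin U ¬ack]).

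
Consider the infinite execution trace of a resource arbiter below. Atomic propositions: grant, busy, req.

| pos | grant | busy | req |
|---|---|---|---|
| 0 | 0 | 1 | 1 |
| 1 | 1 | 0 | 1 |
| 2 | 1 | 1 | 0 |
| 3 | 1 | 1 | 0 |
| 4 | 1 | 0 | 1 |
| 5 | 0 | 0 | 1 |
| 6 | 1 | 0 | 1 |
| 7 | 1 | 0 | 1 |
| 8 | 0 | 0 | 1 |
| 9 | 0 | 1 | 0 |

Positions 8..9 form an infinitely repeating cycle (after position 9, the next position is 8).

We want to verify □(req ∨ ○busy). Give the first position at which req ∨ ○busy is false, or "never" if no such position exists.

3

Check req ∨ ○busy at each position in order: 0 ✓, 1 ✓, 2 ✓.
At position 3 the labels are {busy, grant} and the next position 4 has {grant, req}, so req ∨ ○busy is false there. This is the first violation.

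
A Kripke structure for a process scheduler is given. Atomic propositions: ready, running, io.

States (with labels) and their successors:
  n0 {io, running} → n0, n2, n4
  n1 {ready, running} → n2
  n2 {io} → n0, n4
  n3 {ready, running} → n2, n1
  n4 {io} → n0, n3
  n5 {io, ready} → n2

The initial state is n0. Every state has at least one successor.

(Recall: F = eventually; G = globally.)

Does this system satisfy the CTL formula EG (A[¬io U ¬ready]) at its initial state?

Satisfied

States satisfying A[¬io U ¬ready]: {n0, n1, n2, n3, n4}.
States satisfying EG (A[¬io U ¬ready]): {n0, n1, n2, n3, n4}.
n0 ∈ Sat(EG (A[¬io U ¬ready])).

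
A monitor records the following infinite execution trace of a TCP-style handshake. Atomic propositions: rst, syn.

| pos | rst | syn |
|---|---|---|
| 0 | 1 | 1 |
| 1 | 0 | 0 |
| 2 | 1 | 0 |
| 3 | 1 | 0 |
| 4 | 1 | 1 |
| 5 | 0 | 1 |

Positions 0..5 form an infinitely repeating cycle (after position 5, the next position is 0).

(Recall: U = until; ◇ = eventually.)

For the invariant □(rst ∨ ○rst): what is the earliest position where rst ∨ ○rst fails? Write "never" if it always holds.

rst ∨ ○rst holds at every position 0..5, and those are all the positions the trace ever visits, so the invariant □(rst ∨ ○rst) is never violated.

never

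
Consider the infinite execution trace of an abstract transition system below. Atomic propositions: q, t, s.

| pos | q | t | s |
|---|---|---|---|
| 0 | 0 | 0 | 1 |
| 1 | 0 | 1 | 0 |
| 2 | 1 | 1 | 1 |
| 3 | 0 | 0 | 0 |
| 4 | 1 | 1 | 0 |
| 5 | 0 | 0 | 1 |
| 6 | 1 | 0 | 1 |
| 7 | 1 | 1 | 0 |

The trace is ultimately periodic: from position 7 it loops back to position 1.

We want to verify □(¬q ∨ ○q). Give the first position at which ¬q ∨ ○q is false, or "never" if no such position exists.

Check ¬q ∨ ○q at each position in order: 0 ✓, 1 ✓.
At position 2 the labels are {q, s, t} and the next position 3 has {}, so ¬q ∨ ○q is false there. This is the first violation.

2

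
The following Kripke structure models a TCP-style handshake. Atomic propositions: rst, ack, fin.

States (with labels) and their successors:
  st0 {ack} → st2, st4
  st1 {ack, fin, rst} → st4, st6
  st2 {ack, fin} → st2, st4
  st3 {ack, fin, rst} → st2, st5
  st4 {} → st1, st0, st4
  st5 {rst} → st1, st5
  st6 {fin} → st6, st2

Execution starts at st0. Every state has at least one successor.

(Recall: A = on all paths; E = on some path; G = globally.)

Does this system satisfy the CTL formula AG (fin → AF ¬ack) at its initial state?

Does not hold

States satisfying fin → AF ¬ack: {st0, st1, st4, st5, st6}.
States satisfying AG (fin → AF ¬ack): ∅.
st2 is reachable from st0 and violates fin → AF ¬ack, so AG fails at st0.
st0 ∉ Sat(AG (fin → AF ¬ack)).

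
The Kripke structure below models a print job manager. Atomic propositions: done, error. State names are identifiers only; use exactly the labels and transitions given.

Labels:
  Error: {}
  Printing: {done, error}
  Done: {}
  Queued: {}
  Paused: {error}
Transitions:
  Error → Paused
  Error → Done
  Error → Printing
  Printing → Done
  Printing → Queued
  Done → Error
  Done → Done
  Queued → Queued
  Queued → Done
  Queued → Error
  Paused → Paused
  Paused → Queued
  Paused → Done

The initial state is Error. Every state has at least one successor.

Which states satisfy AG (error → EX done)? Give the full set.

none

States satisfying error → EX done: {Error, Done, Queued}.
States satisfying AG (error → EX done): ∅.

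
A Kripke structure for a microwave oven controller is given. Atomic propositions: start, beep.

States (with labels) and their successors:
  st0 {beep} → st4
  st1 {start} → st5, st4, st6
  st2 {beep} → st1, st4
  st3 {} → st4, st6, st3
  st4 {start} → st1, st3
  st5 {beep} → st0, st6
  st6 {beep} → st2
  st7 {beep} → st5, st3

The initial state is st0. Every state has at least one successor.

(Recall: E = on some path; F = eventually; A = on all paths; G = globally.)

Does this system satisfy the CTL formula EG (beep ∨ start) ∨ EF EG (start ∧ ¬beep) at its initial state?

States satisfying beep ∨ start: {st0, st1, st2, st4, st5, st6, st7}.
States satisfying EG (beep ∨ start): {st0, st1, st2, st4, st5, st6, st7}.
States satisfying EG (start ∧ ¬beep): {st1, st4}.
States satisfying EF EG (start ∧ ¬beep): {st0, st1, st2, st3, st4, st5, st6, st7}.
States satisfying EG (beep ∨ start) ∨ EF EG (start ∧ ¬beep): {st0, st1, st2, st3, st4, st5, st6, st7}.
st0 ∈ Sat(EG (beep ∨ start) ∨ EF EG (start ∧ ¬beep)).

Satisfied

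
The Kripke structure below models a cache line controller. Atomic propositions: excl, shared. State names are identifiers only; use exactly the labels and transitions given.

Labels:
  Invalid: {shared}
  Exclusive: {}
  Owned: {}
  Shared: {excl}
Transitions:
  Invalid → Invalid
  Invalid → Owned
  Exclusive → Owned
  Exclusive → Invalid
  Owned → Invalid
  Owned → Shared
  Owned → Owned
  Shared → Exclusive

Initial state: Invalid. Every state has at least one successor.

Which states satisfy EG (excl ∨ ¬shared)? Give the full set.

States satisfying excl ∨ ¬shared: {Exclusive, Owned, Shared}.
States satisfying EG (excl ∨ ¬shared): {Exclusive, Owned, Shared}.

{Exclusive, Owned, Shared}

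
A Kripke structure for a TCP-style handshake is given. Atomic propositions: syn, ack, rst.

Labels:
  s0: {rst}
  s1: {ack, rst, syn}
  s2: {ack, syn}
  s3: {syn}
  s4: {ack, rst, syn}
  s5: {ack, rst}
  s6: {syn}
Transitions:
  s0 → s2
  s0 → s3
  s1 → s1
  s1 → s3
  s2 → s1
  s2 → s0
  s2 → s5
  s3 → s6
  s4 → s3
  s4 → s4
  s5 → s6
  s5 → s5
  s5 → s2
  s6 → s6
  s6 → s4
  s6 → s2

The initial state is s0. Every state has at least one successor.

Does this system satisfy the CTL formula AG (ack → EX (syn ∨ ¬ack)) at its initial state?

Satisfied

States satisfying ack → EX (syn ∨ ¬ack): {s0, s1, s2, s3, s4, s5, s6}.
States satisfying AG (ack → EX (syn ∨ ¬ack)): {s0, s1, s2, s3, s4, s5, s6}.
Every state reachable from s0 satisfies ack → EX (syn ∨ ¬ack).
s0 ∈ Sat(AG (ack → EX (syn ∨ ¬ack))).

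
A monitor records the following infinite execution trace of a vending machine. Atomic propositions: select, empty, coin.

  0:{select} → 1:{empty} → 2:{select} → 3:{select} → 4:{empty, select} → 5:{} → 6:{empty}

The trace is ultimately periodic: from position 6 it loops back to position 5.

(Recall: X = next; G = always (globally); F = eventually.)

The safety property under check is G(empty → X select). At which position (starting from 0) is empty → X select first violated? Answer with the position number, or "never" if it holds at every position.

4

Check empty → X select at each position in order: 0 ✓, 1 ✓, 2 ✓, 3 ✓.
At position 4 the labels are {empty, select} and the next position 5 has {}, so empty → X select is false there. This is the first violation.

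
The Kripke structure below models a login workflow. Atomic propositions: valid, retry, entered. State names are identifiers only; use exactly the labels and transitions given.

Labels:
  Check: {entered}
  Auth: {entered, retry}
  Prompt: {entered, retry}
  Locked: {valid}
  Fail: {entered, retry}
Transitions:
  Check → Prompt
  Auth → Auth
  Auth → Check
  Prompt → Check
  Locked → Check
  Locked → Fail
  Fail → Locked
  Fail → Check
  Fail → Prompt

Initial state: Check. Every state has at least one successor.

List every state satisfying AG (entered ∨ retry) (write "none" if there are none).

{Check, Auth, Prompt}

States satisfying entered ∨ retry: {Check, Auth, Prompt, Fail}.
States satisfying AG (entered ∨ retry): {Check, Auth, Prompt}.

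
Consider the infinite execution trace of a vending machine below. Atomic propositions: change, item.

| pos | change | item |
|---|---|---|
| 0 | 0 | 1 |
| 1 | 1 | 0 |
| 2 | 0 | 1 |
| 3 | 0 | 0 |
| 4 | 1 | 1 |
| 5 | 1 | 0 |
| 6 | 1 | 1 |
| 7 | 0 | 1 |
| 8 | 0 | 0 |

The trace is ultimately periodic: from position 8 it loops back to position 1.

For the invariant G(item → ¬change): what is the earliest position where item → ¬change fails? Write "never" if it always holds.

4

Check item → ¬change at each position in order: 0 ✓, 1 ✓, 2 ✓, 3 ✓.
At position 4 the labels are {change, item}, so item → ¬change is false there. This is the first violation.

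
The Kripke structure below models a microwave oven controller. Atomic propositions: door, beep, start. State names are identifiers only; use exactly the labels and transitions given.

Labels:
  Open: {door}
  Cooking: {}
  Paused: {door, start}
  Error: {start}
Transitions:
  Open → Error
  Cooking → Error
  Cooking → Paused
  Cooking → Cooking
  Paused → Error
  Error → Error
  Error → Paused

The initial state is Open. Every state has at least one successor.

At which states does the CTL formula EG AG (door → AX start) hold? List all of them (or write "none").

{Open, Cooking, Paused, Error}

States satisfying AG (door → AX start): {Open, Cooking, Paused, Error}.
States satisfying EG AG (door → AX start): {Open, Cooking, Paused, Error}.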